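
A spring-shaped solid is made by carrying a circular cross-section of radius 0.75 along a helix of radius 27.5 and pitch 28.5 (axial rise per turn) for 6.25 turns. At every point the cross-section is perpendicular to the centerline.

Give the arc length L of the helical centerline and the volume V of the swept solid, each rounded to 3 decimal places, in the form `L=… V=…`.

L=1094.514 V=1934.166

2πR = 2π·27.5 = 172.787596
per-turn = √(172.787596² + 28.5²) = √(29855.5533 + 812.25) = √30667.8033 = 175.122252
L = 6.25 × 175.122252 = 1094.514078
V = π·0.75² × L = 1.767146 × 1094.514078 = 1934.166030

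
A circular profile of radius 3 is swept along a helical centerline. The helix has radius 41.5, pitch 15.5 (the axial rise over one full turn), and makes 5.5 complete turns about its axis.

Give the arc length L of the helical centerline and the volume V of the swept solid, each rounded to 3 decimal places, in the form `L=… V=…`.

2πR = 2π·41.5 = 260.752190
per-turn = √(260.752190² + 15.5²) = √(67991.7047 + 240.25) = √68231.9547 = 261.212470
L = 5.5 × 261.212470 = 1436.668587
V = π·3² × L = 28.274334 × 1436.668587 = 40620.847321

L=1436.669 V=40620.847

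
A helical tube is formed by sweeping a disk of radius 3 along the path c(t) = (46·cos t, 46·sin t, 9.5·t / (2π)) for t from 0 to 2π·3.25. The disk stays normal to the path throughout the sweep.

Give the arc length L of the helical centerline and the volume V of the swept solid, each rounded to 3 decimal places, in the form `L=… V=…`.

2πR = 2π·46 = 289.026524
per-turn = √(289.026524² + 9.5²) = √(83536.3317 + 90.25) = √83626.5817 = 289.182610
L = 3.25 × 289.182610 = 939.843481
V = π·3² × L = 28.274334 × 939.843481 = 26573.448378

L=939.843 V=26573.448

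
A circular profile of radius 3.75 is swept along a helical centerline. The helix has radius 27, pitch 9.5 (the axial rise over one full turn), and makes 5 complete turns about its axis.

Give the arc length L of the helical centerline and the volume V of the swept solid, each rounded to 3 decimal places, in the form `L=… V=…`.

L=849.559 V=37532.365

2πR = 2π·27 = 169.646003
per-turn = √(169.646003² + 9.5²) = √(28779.7664 + 90.25) = √28870.0164 = 169.911790
L = 5 × 169.911790 = 849.558951
V = π·3.75² × L = 44.178647 × 849.558951 = 37532.364729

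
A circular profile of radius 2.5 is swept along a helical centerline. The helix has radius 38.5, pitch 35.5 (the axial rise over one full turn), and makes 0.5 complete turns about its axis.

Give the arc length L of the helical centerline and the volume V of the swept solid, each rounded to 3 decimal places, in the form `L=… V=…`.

2πR = 2π·38.5 = 241.902634
per-turn = √(241.902634² + 35.5²) = √(58516.8845 + 1260.25) = √59777.1345 = 244.493629
L = 0.5 × 244.493629 = 122.246814
V = π·2.5² × L = 19.634954 × 122.246814 = 2400.310587

L=122.247 V=2400.311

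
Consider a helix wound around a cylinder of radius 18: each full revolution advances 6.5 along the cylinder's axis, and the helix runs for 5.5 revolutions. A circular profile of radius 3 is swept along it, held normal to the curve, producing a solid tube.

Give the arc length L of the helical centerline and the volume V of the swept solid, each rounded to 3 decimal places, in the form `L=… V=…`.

L=623.062 V=17616.658

2πR = 2π·18 = 113.097336
per-turn = √(113.097336² + 6.5²) = √(12791.0073 + 42.25) = √12833.2573 = 113.283968
L = 5.5 × 113.283968 = 623.061822
V = π·3² × L = 28.274334 × 623.061822 = 17616.657971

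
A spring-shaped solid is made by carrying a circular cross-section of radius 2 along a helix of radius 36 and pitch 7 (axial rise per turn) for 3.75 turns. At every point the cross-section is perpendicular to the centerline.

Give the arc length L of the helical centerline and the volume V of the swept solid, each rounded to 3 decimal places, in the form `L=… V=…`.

L=848.636 V=10664.276

2πR = 2π·36 = 226.194671
per-turn = √(226.194671² + 7²) = √(51164.0292 + 49) = √51213.0292 = 226.302959
L = 3.75 × 226.302959 = 848.636096
V = π·2² × L = 12.566371 × 848.636096 = 10664.275698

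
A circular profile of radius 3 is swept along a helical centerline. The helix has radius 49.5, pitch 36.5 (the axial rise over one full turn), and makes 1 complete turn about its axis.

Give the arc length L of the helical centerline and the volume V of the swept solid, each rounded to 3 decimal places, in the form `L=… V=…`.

L=313.152 V=8854.167

2πR = 2π·49.5 = 311.017673
per-turn = √(311.017673² + 36.5²) = √(96731.9927 + 1332.25) = √98064.2427 = 313.152108
L = 1 × 313.152108 = 313.152108
V = π·3² × L = 28.274334 × 313.152108 = 8854.167257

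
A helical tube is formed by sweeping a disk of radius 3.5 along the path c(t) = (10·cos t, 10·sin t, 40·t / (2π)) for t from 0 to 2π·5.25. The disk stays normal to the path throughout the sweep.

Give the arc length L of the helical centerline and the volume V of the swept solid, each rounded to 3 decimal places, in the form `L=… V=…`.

2πR = 2π·10 = 62.831853
per-turn = √(62.831853² + 40²) = √(3947.8418 + 1600) = √5547.8418 = 74.483836
L = 5.25 × 74.483836 = 391.040137
V = π·3.5² × L = 38.484510 × 391.040137 = 15048.988054

L=391.040 V=15048.988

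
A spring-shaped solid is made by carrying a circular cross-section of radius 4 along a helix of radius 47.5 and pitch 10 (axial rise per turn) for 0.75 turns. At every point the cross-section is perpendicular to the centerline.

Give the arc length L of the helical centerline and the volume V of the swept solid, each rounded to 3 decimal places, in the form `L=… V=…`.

L=223.964 V=11257.663

2πR = 2π·47.5 = 298.451302
per-turn = √(298.451302² + 10²) = √(89073.1797 + 100) = √89173.1797 = 298.618787
L = 0.75 × 298.618787 = 223.964090
V = π·4² × L = 50.265482 × 223.964090 = 11257.663035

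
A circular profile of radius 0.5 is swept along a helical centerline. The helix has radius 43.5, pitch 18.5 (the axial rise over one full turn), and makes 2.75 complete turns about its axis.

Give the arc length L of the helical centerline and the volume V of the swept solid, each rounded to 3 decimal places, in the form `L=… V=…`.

2πR = 2π·43.5 = 273.318561
per-turn = √(273.318561² + 18.5²) = √(74703.0357 + 342.25) = √75045.2857 = 273.943946
L = 2.75 × 273.943946 = 753.345852
V = π·0.5² × L = 0.785398 × 753.345852 = 591.676449

L=753.346 V=591.676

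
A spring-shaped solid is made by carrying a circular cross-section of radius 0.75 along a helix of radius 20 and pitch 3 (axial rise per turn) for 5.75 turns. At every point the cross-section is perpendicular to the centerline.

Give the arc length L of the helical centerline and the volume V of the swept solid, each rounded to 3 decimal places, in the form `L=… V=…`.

2πR = 2π·20 = 125.663706
per-turn = √(125.663706² + 3²) = √(15791.3670 + 9) = √15800.3670 = 125.699511
L = 5.75 × 125.699511 = 722.772188
V = π·0.75² × L = 1.767146 × 722.772188 = 1277.243885

L=722.772 V=1277.244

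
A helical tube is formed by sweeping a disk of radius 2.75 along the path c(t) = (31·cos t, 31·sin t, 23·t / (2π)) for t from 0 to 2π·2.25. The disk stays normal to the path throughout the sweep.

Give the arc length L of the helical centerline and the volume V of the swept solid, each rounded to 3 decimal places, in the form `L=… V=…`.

2πR = 2π·31 = 194.778745
per-turn = √(194.778745² + 23²) = √(37938.7593 + 529) = √38467.7593 = 196.131995
L = 2.25 × 196.131995 = 441.296988
V = π·2.75² × L = 23.758294 × 441.296988 = 10484.463776

L=441.297 V=10484.464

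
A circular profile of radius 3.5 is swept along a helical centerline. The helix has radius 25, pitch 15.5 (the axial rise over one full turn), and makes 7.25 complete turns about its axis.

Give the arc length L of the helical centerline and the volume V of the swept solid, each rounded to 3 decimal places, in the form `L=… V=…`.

2πR = 2π·25 = 157.079633
per-turn = √(157.079633² + 15.5²) = √(24674.0110 + 240.25) = √24914.2610 = 157.842520
L = 7.25 × 157.842520 = 1144.358267
V = π·3.5² × L = 38.484510 × 1144.358267 = 44040.067189

L=1144.358 V=44040.067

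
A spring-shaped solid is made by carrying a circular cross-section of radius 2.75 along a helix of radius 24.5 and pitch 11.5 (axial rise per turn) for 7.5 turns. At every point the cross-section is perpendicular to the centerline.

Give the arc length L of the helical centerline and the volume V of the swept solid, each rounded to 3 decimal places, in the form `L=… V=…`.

L=1157.752 V=27506.224

2πR = 2π·24.5 = 153.938040
per-turn = √(153.938040² + 11.5²) = √(23696.9202 + 132.25) = √23829.1702 = 154.366998
L = 7.5 × 154.366998 = 1157.752487
V = π·2.75² × L = 23.758294 × 1157.752487 = 27506.224486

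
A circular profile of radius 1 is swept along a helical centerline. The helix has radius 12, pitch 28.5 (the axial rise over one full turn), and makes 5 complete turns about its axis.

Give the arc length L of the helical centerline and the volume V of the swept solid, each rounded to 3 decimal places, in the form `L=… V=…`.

L=403.024 V=1266.138

2πR = 2π·12 = 75.398224
per-turn = √(75.398224² + 28.5²) = √(5684.8921 + 812.25) = √6497.1421 = 80.604852
L = 5 × 80.604852 = 403.024259
V = π·1² × L = 3.141593 × 403.024259 = 1266.138051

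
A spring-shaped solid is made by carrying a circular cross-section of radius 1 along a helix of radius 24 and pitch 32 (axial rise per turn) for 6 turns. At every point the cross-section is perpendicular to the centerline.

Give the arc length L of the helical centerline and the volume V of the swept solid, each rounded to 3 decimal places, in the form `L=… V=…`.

2πR = 2π·24 = 150.796447
per-turn = √(150.796447² + 32²) = √(22739.5685 + 1024) = √23763.5685 = 154.154366
L = 6 × 154.154366 = 924.926196
V = π·1² × L = 3.141593 × 924.926196 = 2905.741341

L=924.926 V=2905.741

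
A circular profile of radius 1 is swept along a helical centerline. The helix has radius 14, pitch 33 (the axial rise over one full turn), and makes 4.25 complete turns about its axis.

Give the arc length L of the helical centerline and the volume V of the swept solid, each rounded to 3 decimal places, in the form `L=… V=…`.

2πR = 2π·14 = 87.964594
per-turn = √(87.964594² + 33²) = √(7737.7699 + 1089) = √8826.7699 = 93.950891
L = 4.25 × 93.950891 = 399.291285
V = π·1² × L = 3.141593 × 399.291285 = 1254.410568

L=399.291 V=1254.411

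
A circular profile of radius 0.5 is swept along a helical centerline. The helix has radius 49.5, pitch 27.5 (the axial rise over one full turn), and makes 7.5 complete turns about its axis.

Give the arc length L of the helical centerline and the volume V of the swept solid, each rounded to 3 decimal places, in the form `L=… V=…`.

2πR = 2π·49.5 = 311.017673
per-turn = √(311.017673² + 27.5²) = √(96731.9927 + 756.25) = √97488.2427 = 312.231073
L = 7.5 × 312.231073 = 2341.733045
V = π·0.5² × L = 0.785398 × 2341.733045 = 1839.192833

L=2341.733 V=1839.193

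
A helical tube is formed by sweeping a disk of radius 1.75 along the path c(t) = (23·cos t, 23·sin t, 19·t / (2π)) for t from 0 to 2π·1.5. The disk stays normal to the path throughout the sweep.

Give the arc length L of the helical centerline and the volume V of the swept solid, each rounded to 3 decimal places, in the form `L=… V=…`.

L=218.635 V=2103.519

2πR = 2π·23 = 144.513262
per-turn = √(144.513262² + 19²) = √(20884.0829 + 361) = √21245.0829 = 145.756931
L = 1.5 × 145.756931 = 218.635396
V = π·1.75² × L = 9.621128 × 218.635396 = 2103.519025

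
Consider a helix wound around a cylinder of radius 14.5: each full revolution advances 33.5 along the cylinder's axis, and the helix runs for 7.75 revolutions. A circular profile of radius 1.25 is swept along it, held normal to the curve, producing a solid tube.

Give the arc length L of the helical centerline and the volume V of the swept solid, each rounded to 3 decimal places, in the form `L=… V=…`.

2πR = 2π·14.5 = 91.106187
per-turn = √(91.106187² + 33.5²) = √(8300.3373 + 1122.25) = √9422.5873 = 97.070012
L = 7.75 × 97.070012 = 752.292596
V = π·1.25² × L = 4.908739 × 752.292596 = 3692.807645

L=752.293 V=3692.808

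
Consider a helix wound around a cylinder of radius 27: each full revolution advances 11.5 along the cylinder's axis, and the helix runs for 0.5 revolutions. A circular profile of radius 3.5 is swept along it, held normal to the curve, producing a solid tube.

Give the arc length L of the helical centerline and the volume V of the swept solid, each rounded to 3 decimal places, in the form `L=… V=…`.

2πR = 2π·27 = 169.646003
per-turn = √(169.646003² + 11.5²) = √(28779.7664 + 132.25) = √28912.0164 = 170.035339
L = 0.5 × 170.035339 = 85.017669
V = π·3.5² × L = 38.484510 × 85.017669 = 3271.863348

L=85.018 V=3271.863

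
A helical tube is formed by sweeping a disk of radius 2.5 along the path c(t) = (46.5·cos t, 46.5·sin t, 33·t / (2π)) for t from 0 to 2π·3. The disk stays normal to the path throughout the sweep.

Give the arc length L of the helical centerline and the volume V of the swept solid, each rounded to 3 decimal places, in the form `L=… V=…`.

L=882.078 V=17319.553

2πR = 2π·46.5 = 292.168117
per-turn = √(292.168117² + 33²) = √(85362.2085 + 1089) = √86451.2085 = 294.025864
L = 3 × 294.025864 = 882.077591
V = π·2.5² × L = 19.634954 × 882.077591 = 17319.552995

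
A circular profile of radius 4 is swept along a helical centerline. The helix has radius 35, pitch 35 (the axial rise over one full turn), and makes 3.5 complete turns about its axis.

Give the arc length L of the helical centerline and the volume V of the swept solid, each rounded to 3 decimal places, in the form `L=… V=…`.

L=779.377 V=39175.785

2πR = 2π·35 = 219.911486
per-turn = √(219.911486² + 35²) = √(48361.0616 + 1225) = √49586.0616 = 222.679280
L = 3.5 × 222.679280 = 779.377479
V = π·4² × L = 50.265482 × 779.377479 = 39175.784979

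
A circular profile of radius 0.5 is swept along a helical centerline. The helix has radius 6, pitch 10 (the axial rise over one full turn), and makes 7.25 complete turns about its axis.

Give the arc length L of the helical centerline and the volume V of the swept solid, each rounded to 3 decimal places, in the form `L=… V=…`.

2πR = 2π·6 = 37.699112
per-turn = √(37.699112² + 10²) = √(1421.2230 + 100) = √1521.2230 = 39.002859
L = 7.25 × 39.002859 = 282.770730
V = π·0.5² × L = 0.785398 × 282.770730 = 222.087612

L=282.771 V=222.088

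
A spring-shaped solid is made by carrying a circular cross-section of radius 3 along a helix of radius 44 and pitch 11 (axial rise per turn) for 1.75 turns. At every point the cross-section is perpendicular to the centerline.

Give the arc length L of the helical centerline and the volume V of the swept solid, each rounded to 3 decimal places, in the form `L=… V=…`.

2πR = 2π·44 = 276.460154
per-turn = √(276.460154² + 11²) = √(76430.2165 + 121) = √76551.2165 = 276.678905
L = 1.75 × 276.678905 = 484.188084
V = π·3² × L = 28.274334 × 484.188084 = 13690.095543

L=484.188 V=13690.096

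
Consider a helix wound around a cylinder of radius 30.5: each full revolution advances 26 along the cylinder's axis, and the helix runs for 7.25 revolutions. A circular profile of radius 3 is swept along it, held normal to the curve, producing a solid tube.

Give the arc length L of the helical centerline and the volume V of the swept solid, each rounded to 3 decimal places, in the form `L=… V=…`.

2πR = 2π·30.5 = 191.637152
per-turn = √(191.637152² + 26²) = √(36724.7980 + 676) = √37400.7980 = 193.392859
L = 7.25 × 193.392859 = 1402.098229
V = π·3² × L = 28.274334 × 1402.098229 = 39643.393461

L=1402.098 V=39643.393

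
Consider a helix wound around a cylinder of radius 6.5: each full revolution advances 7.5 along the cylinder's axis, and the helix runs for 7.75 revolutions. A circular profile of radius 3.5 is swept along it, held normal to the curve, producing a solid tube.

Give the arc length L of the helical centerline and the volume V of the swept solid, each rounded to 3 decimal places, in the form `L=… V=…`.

2πR = 2π·6.5 = 40.840704
per-turn = √(40.840704² + 7.5²) = √(1667.9631 + 56.25) = √1724.2131 = 41.523646
L = 7.75 × 41.523646 = 321.808253
V = π·3.5² × L = 38.484510 × 321.808253 = 12384.632948

L=321.808 V=12384.633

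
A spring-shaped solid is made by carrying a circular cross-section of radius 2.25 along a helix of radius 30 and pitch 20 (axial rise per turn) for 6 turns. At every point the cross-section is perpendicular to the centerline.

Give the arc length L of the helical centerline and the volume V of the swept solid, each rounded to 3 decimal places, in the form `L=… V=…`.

2πR = 2π·30 = 188.495559
per-turn = √(188.495559² + 20²) = √(35530.5758 + 400) = √35930.5758 = 189.553623
L = 6 × 189.553623 = 1137.321736
V = π·2.25² × L = 15.904313 × 1137.321736 = 18088.320648

L=1137.322 V=18088.321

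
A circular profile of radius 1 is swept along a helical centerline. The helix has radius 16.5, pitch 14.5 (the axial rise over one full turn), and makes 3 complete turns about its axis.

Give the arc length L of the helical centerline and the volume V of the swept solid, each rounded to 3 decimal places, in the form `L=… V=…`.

2πR = 2π·16.5 = 103.672558
per-turn = √(103.672558² + 14.5²) = √(10747.9992 + 210.25) = √10958.2492 = 104.681656
L = 3 × 104.681656 = 314.044969
V = π·1² × L = 3.141593 × 314.044969 = 986.601368

L=314.045 V=986.601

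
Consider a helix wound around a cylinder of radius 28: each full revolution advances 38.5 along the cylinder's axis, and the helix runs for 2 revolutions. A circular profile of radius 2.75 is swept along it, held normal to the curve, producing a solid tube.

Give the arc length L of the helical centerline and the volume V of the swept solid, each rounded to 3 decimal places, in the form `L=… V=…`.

2πR = 2π·28 = 175.929189
per-turn = √(175.929189² + 38.5²) = √(30951.0794 + 1482.25) = √32433.3294 = 180.092558
L = 2 × 180.092558 = 360.185116
V = π·2.75² × L = 23.758294 × 360.185116 = 8557.384034

L=360.185 V=8557.384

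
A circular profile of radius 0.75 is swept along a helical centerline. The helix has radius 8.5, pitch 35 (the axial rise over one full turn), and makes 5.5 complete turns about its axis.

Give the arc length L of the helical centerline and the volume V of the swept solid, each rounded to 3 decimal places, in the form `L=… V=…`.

L=351.196 V=620.615

2πR = 2π·8.5 = 53.407075
per-turn = √(53.407075² + 35²) = √(2852.3157 + 1225) = √4077.3157 = 63.853862
L = 5.5 × 63.853862 = 351.196240
V = π·0.75² × L = 1.767146 × 351.196240 = 620.614984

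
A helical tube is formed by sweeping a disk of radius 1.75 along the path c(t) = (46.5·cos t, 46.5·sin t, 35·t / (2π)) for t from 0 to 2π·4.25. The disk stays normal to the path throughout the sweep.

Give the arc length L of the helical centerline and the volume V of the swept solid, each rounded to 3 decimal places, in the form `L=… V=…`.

2πR = 2π·46.5 = 292.168117
per-turn = √(292.168117² + 35²) = √(85362.2085 + 1225) = √86587.2085 = 294.257045
L = 4.25 × 294.257045 = 1250.592441
V = π·1.75² × L = 9.621128 × 1250.592441 = 12032.109325

L=1250.592 V=12032.109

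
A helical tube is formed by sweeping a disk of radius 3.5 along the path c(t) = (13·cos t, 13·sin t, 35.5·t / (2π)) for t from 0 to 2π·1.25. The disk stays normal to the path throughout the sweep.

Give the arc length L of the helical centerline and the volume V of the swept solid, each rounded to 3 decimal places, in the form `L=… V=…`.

2πR = 2π·13 = 81.681409
per-turn = √(81.681409² + 35.5²) = √(6671.8526 + 1260.25) = √7932.1026 = 89.062352
L = 1.25 × 89.062352 = 111.327940
V = π·3.5² × L = 38.484510 × 111.327940 = 4284.401229

L=111.328 V=4284.401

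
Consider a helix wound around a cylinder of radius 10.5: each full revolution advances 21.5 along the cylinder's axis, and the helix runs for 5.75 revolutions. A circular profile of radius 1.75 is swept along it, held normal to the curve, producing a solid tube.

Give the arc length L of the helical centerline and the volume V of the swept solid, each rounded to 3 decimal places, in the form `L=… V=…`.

L=398.983 V=3838.667

2πR = 2π·10.5 = 65.973446
per-turn = √(65.973446² + 21.5²) = √(4352.4955 + 462.25) = √4814.7455 = 69.388367
L = 5.75 × 69.388367 = 398.983113
V = π·1.75² × L = 9.621128 × 398.983113 = 3838.667401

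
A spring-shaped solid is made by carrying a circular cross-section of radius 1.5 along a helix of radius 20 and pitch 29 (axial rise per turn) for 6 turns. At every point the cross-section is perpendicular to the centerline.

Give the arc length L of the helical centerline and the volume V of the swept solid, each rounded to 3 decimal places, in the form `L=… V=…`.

L=773.799 V=5469.664

2πR = 2π·20 = 125.663706
per-turn = √(125.663706² + 29²) = √(15791.3670 + 841) = √16632.3670 = 128.966535
L = 6 × 128.966535 = 773.799207
V = π·1.5² × L = 7.068583 × 773.799207 = 5469.664288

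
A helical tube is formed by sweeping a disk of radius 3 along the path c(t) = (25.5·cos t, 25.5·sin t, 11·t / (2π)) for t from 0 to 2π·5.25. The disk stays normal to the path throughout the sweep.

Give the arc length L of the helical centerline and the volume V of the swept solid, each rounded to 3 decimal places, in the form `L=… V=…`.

L=843.142 V=23839.265

2πR = 2π·25.5 = 160.221225
per-turn = √(160.221225² + 11²) = √(25670.8410 + 121) = √25791.8410 = 160.598384
L = 5.25 × 160.598384 = 843.141518
V = π·3² × L = 28.274334 × 843.141518 = 23839.264781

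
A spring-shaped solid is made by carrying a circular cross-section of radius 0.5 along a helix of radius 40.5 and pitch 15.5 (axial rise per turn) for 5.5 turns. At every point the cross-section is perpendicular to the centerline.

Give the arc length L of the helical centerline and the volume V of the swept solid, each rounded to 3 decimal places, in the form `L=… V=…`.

L=1402.173 V=1101.264

2πR = 2π·40.5 = 254.469005
per-turn = √(254.469005² + 15.5²) = √(64754.4745 + 240.25) = √64994.7245 = 254.940629
L = 5.5 × 254.940629 = 1402.173461
V = π·0.5² × L = 0.785398 × 1402.173461 = 1101.264461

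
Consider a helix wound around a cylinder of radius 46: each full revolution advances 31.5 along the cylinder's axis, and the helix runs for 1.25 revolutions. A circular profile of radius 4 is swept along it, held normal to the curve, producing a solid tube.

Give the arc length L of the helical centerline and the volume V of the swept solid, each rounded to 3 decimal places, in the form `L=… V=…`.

L=363.422 V=18267.607

2πR = 2π·46 = 289.026524
per-turn = √(289.026524² + 31.5²) = √(83536.3317 + 992.25) = √84528.5817 = 290.737995
L = 1.25 × 290.737995 = 363.422494
V = π·4² × L = 50.265482 × 363.422494 = 18267.606975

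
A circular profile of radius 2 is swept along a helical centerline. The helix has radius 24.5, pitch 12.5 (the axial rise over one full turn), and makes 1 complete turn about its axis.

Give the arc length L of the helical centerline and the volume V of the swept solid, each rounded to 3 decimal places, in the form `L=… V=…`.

2πR = 2π·24.5 = 153.938040
per-turn = √(153.938040² + 12.5²) = √(23696.9202 + 156.25) = √23853.1702 = 154.444716
L = 1 × 154.444716 = 154.444716
V = π·2² × L = 12.566371 × 154.444716 = 1940.809535

L=154.445 V=1940.810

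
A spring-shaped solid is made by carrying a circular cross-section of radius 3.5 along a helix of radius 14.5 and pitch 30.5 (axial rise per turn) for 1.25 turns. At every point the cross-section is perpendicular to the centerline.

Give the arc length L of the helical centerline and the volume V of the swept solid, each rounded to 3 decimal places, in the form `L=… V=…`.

2πR = 2π·14.5 = 91.106187
per-turn = √(91.106187² + 30.5²) = √(8300.3373 + 930.25) = √9230.5873 = 96.075945
L = 1.25 × 96.075945 = 120.094932
V = π·3.5² × L = 38.484510 × 120.094932 = 4621.794607

L=120.095 V=4621.795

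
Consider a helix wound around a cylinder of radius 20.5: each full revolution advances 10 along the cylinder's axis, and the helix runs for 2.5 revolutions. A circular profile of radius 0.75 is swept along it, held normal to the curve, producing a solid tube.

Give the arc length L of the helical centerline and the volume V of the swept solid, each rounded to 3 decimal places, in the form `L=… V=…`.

L=322.982 V=570.757

2πR = 2π·20.5 = 128.805299
per-turn = √(128.805299² + 10²) = √(16590.8050 + 100) = √16690.8050 = 129.192898
L = 2.5 × 129.192898 = 322.982246
V = π·0.75² × L = 1.767146 × 322.982246 = 570.756741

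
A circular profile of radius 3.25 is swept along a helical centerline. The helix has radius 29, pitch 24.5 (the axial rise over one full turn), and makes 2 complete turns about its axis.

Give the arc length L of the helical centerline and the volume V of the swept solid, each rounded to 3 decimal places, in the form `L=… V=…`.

2πR = 2π·29 = 182.212374
per-turn = √(182.212374² + 24.5²) = √(33201.3492 + 600.25) = √33801.5992 = 183.852112
L = 2 × 183.852112 = 367.704225
V = π·3.25² × L = 33.183072 × 367.704225 = 12201.555909

L=367.704 V=12201.556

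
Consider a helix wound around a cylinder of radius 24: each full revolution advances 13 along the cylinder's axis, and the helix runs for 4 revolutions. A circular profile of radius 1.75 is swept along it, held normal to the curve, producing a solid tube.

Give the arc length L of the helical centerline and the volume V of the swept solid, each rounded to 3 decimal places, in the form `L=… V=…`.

L=605.423 V=5824.853

2πR = 2π·24 = 150.796447
per-turn = √(150.796447² + 13²) = √(22739.5685 + 169) = √22908.5685 = 151.355768
L = 4 × 151.355768 = 605.423072
V = π·1.75² × L = 9.621128 × 605.423072 = 5824.852572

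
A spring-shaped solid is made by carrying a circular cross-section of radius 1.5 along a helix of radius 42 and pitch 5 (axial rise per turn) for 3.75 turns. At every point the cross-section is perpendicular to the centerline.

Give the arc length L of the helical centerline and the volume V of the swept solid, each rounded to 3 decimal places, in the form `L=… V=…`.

2πR = 2π·42 = 263.893783
per-turn = √(263.893783² + 5²) = √(69639.9287 + 25) = √69664.9287 = 263.941146
L = 3.75 × 263.941146 = 989.779298
V = π·1.5² × L = 7.068583 × 989.779298 = 6996.337587

L=989.779 V=6996.338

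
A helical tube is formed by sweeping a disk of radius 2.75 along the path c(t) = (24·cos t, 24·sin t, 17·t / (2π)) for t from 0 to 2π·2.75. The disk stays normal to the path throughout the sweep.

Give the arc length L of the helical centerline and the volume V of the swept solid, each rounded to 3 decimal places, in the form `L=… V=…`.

L=417.317 V=9914.742

2πR = 2π·24 = 150.796447
per-turn = √(150.796447² + 17²) = √(22739.5685 + 289) = √23028.5685 = 151.751667
L = 2.75 × 151.751667 = 417.317085
V = π·2.75² × L = 23.758294 × 417.317085 = 9914.742186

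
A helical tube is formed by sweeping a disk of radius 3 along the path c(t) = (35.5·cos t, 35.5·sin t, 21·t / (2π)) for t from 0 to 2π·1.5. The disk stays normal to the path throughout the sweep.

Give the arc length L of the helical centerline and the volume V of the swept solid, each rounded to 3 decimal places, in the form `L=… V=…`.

2πR = 2π·35.5 = 223.053078
per-turn = √(223.053078² + 21²) = √(49752.6758 + 441) = √50193.6758 = 224.039451
L = 1.5 × 224.039451 = 336.059177
V = π·3² × L = 28.274334 × 336.059177 = 9501.849378

L=336.059 V=9501.849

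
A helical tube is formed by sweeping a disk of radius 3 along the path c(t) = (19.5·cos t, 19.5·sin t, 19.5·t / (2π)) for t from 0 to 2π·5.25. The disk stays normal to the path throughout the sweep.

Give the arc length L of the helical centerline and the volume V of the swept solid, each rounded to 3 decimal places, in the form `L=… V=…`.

2πR = 2π·19.5 = 122.522113
per-turn = √(122.522113² + 19.5²) = √(15011.6683 + 380.25) = √15391.9183 = 124.064170
L = 5.25 × 124.064170 = 651.336893
V = π·3² × L = 28.274334 × 651.336893 = 18416.116778

L=651.337 V=18416.117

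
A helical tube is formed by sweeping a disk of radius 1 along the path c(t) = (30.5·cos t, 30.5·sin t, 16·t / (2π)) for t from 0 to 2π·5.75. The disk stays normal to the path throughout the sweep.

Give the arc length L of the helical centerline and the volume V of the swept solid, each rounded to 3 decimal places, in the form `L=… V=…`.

L=1105.748 V=3473.808

2πR = 2π·30.5 = 191.637152
per-turn = √(191.637152² + 16²) = √(36724.7980 + 256) = √36980.7980 = 192.303921
L = 5.75 × 192.303921 = 1105.747545
V = π·1² × L = 3.141593 × 1105.747545 = 3473.808364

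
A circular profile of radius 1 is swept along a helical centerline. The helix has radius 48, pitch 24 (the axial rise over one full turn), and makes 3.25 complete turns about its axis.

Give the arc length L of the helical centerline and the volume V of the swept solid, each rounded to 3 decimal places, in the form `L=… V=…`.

2πR = 2π·48 = 301.592895
per-turn = √(301.592895² + 24²) = √(90958.2742 + 576) = √91534.2742 = 302.546317
L = 3.25 × 302.546317 = 983.275531
V = π·1² × L = 3.141593 × 983.275531 = 3089.051186

L=983.276 V=3089.051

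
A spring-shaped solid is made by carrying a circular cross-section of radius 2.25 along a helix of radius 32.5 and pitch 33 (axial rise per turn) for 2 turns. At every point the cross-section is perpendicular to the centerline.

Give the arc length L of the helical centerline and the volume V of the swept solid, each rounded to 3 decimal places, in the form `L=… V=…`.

L=413.706 V=6579.703

2πR = 2π·32.5 = 204.203522
per-turn = √(204.203522² + 33²) = √(41699.0786 + 1089) = √42788.0786 = 206.852795
L = 2 × 206.852795 = 413.705589
V = π·2.25² × L = 15.904313 × 413.705589 = 6579.703098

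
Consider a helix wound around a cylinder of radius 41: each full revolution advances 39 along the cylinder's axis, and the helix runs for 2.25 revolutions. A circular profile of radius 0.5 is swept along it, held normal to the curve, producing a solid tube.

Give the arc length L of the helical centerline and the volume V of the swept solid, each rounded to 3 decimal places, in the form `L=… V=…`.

L=586.229 V=460.423

2πR = 2π·41 = 257.610598
per-turn = √(257.610598² + 39²) = √(66363.2200 + 1521) = √67884.2200 = 260.546004
L = 2.25 × 260.546004 = 586.228508
V = π·0.5² × L = 0.785398 × 586.228508 = 460.422794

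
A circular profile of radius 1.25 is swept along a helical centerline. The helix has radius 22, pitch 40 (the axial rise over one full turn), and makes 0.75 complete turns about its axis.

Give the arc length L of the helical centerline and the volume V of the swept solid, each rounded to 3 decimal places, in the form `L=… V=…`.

2πR = 2π·22 = 138.230077
per-turn = √(138.230077² + 40²) = √(19107.5541 + 1600) = √20707.5541 = 143.901196
L = 0.75 × 143.901196 = 107.925897
V = π·1.25² × L = 4.908739 × 107.925897 = 529.780007

L=107.926 V=529.780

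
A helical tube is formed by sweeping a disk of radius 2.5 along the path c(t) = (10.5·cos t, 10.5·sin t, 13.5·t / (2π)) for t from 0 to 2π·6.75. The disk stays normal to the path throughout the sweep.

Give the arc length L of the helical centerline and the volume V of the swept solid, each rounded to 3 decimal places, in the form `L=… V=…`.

2πR = 2π·10.5 = 65.973446
per-turn = √(65.973446² + 13.5²) = √(4352.4955 + 182.25) = √4534.7455 = 67.340519
L = 6.75 × 67.340519 = 454.548505
V = π·2.5² × L = 19.634954 × 454.548505 = 8925.039032

L=454.549 V=8925.039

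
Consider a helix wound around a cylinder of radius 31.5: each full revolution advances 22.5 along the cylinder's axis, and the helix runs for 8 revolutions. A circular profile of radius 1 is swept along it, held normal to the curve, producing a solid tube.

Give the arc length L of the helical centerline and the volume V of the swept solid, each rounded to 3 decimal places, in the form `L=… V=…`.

L=1593.561 V=5006.320

2πR = 2π·31.5 = 197.920337
per-turn = √(197.920337² + 22.5²) = √(39172.4599 + 506.25) = √39678.7099 = 199.195155
L = 8 × 199.195155 = 1593.561242
V = π·1² × L = 3.141593 × 1593.561242 = 5006.320290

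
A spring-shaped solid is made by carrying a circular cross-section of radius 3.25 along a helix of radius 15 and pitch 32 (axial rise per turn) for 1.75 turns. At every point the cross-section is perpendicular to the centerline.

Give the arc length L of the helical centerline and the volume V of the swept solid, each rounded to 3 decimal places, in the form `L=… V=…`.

L=174.181 V=5779.868

2πR = 2π·15 = 94.247780
per-turn = √(94.247780² + 32²) = √(8882.6440 + 1024) = √9906.6440 = 99.532125
L = 1.75 × 99.532125 = 174.181219
V = π·3.25² × L = 33.183072 × 174.181219 = 5779.868009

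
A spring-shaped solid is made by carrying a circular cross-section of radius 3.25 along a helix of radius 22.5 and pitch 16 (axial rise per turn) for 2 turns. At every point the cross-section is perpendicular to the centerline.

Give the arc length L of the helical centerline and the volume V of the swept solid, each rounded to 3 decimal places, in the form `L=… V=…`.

2πR = 2π·22.5 = 141.371669
per-turn = √(141.371669² + 16²) = √(19985.9489 + 256) = √20241.9489 = 142.274203
L = 2 × 142.274203 = 284.548407
V = π·3.25² × L = 33.183072 × 284.548407 = 9442.190376

L=284.548 V=9442.190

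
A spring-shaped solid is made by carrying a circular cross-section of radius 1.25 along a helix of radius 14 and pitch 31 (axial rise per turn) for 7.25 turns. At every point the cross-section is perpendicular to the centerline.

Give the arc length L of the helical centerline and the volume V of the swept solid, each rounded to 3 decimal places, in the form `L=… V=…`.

2πR = 2π·14 = 87.964594
per-turn = √(87.964594² + 31²) = √(7737.7699 + 961) = √8698.7699 = 93.267196
L = 7.25 × 93.267196 = 676.187171
V = π·1.25² × L = 4.908739 × 676.187171 = 3319.226014

L=676.187 V=3319.226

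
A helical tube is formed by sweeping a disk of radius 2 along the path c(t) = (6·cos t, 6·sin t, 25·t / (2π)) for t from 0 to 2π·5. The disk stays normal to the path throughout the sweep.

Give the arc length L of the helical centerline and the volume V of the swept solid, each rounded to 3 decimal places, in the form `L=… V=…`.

2πR = 2π·6 = 37.699112
per-turn = √(37.699112² + 25²) = √(1421.2230 + 625) = √2046.2230 = 45.235197
L = 5 × 45.235197 = 226.175984
V = π·2² × L = 12.566371 × 226.175984 = 2842.211242

L=226.176 V=2842.211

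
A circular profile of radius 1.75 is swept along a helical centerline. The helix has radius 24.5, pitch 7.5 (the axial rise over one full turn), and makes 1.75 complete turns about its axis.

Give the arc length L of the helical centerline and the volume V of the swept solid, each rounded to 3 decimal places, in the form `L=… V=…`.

2πR = 2π·24.5 = 153.938040
per-turn = √(153.938040² + 7.5²) = √(23696.9202 + 56.25) = √23753.1702 = 154.120635
L = 1.75 × 154.120635 = 269.711111
V = π·1.75² × L = 9.621128 × 269.711111 = 2594.924992

L=269.711 V=2594.925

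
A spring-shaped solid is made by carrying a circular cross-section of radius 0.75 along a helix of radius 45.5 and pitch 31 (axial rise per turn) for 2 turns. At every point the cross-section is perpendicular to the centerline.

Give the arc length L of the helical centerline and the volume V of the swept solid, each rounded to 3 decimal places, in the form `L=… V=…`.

L=575.122 V=1016.324

2πR = 2π·45.5 = 285.884931
per-turn = √(285.884931² + 31²) = √(81730.1940 + 961) = √82691.1940 = 287.560766
L = 2 × 287.560766 = 575.121532
V = π·0.75² × L = 1.767146 × 575.121532 = 1016.323638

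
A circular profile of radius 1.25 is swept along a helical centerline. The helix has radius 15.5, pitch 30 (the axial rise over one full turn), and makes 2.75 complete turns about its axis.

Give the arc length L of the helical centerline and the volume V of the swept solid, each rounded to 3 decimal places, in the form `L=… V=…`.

2πR = 2π·15.5 = 97.389372
per-turn = √(97.389372² + 30²) = √(9484.6898 + 900) = √10384.6898 = 101.905298
L = 2.75 × 101.905298 = 280.239570
V = π·1.25² × L = 4.908739 × 280.239570 = 1375.622775

L=280.240 V=1375.623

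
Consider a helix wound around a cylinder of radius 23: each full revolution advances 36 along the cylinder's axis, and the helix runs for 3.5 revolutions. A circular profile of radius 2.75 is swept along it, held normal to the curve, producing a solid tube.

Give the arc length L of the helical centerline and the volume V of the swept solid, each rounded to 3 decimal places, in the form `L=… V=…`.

2πR = 2π·23 = 144.513262
per-turn = √(144.513262² + 36²) = √(20884.0829 + 1296) = √22180.0829 = 148.929792
L = 3.5 × 148.929792 = 521.254272
V = π·2.75² × L = 23.758294 × 521.254272 = 12384.112465

L=521.254 V=12384.112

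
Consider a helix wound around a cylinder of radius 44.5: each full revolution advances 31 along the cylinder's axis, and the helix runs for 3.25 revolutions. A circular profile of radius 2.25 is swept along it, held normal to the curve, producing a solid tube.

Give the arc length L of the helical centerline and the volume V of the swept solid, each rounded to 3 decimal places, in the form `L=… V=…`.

2πR = 2π·44.5 = 279.601746
per-turn = √(279.601746² + 31²) = √(78177.1365 + 961) = √79138.1365 = 281.315013
L = 3.25 × 281.315013 = 914.273792
V = π·2.25² × L = 15.904313 × 914.273792 = 14540.896378

L=914.274 V=14540.896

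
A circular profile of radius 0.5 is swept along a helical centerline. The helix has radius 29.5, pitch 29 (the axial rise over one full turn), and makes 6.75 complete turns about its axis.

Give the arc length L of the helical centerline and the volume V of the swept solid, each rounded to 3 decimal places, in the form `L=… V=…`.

2πR = 2π·29.5 = 185.353967
per-turn = √(185.353967² + 29²) = √(34356.0929 + 841) = √35197.0929 = 187.608883
L = 6.75 × 187.608883 = 1266.359959
V = π·0.5² × L = 0.785398 × 1266.359959 = 994.596786

L=1266.360 V=994.597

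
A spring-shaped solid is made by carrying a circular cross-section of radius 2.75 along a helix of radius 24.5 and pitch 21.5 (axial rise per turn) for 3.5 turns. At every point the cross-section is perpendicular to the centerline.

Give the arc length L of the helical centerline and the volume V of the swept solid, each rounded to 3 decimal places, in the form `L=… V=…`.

L=544.013 V=12924.814

2πR = 2π·24.5 = 153.938040
per-turn = √(153.938040² + 21.5²) = √(23696.9202 + 462.25) = √24159.1702 = 155.432204
L = 3.5 × 155.432204 = 544.012715
V = π·2.75² × L = 23.758294 × 544.012715 = 12924.814274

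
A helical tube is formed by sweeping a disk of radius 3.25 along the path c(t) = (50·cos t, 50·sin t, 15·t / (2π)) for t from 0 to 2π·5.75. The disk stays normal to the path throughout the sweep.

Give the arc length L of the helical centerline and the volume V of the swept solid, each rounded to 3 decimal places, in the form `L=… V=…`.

L=1808.474 V=60010.713

2πR = 2π·50 = 314.159265
per-turn = √(314.159265² + 15²) = √(98696.0440 + 225) = √98921.0440 = 314.517160
L = 5.75 × 314.517160 = 1808.473671
V = π·3.25² × L = 33.183072 × 1808.473671 = 60010.712755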